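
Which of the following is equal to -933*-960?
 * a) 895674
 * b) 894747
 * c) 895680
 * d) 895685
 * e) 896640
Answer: c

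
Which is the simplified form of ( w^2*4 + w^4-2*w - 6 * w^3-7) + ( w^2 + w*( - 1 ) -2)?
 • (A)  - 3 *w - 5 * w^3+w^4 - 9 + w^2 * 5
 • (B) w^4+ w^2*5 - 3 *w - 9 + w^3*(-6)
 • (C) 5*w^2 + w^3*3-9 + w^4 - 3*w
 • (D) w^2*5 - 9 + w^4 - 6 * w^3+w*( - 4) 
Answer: B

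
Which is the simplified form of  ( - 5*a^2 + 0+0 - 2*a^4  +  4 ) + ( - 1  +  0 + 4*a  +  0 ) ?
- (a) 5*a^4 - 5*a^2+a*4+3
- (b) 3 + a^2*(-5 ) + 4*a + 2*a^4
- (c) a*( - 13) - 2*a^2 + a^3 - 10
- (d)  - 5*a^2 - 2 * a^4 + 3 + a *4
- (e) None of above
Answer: d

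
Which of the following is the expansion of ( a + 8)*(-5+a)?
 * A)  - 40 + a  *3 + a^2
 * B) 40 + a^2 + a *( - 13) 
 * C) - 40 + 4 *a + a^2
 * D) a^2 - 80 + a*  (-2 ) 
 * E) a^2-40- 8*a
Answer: A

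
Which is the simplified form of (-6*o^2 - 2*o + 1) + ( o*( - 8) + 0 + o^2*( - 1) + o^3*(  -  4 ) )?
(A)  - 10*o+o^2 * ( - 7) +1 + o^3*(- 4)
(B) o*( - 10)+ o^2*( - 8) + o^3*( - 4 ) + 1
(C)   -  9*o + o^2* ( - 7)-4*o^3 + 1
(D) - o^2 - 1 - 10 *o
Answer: A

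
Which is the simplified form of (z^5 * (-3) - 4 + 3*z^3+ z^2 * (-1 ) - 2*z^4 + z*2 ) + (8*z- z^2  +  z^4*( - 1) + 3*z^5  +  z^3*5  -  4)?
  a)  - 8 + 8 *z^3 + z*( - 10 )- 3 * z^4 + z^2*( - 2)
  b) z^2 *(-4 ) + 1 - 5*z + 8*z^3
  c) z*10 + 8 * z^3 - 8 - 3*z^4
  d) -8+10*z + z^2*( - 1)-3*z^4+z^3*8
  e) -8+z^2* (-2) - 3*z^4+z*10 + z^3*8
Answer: e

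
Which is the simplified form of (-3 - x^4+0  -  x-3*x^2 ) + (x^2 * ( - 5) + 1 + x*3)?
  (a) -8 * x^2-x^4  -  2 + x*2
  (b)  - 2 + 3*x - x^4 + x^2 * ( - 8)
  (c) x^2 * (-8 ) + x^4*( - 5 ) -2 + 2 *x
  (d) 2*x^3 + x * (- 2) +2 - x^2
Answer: a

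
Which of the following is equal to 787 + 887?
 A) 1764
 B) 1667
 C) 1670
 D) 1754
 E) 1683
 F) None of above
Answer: F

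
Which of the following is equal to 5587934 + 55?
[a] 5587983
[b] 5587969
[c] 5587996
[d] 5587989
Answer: d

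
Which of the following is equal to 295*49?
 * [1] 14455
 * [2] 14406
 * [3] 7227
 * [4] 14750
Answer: 1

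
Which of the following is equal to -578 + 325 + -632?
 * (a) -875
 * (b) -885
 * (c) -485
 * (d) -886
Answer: b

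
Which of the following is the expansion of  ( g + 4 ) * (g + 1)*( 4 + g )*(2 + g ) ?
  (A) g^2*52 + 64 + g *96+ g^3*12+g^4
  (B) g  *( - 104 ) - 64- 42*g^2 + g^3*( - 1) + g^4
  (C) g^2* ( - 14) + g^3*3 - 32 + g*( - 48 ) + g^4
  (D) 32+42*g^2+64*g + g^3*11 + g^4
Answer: D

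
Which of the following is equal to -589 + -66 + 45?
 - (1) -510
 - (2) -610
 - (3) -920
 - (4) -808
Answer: 2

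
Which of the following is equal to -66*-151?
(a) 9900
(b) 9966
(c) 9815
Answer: b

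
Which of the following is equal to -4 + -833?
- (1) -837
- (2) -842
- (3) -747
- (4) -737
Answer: 1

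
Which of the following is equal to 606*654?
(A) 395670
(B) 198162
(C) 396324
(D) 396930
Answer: C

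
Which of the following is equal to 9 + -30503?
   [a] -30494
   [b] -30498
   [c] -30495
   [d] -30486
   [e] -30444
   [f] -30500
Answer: a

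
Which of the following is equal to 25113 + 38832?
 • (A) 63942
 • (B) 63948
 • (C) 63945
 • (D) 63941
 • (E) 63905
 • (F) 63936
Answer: C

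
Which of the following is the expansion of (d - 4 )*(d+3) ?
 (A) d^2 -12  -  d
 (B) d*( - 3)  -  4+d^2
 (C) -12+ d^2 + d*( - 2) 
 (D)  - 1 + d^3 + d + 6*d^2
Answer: A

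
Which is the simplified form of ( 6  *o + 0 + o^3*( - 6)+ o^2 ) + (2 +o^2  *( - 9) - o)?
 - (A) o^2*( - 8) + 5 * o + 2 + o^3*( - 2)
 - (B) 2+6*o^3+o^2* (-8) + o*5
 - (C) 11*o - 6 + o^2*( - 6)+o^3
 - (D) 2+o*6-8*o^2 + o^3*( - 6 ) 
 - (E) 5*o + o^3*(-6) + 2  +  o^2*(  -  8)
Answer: E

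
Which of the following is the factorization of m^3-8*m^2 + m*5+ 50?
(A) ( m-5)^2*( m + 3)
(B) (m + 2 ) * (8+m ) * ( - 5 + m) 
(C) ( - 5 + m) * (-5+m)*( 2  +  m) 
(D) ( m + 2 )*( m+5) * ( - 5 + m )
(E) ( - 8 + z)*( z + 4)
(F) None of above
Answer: C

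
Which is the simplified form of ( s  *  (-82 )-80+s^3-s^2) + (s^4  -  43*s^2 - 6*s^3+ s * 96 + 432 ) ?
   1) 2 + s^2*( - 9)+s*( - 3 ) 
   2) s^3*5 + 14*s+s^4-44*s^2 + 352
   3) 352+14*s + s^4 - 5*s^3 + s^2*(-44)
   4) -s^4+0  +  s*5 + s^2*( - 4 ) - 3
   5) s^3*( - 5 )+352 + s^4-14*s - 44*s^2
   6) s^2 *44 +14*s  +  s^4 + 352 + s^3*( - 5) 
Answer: 3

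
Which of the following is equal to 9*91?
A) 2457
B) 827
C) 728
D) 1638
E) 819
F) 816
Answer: E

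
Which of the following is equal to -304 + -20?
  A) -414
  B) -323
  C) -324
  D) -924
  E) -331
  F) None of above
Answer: C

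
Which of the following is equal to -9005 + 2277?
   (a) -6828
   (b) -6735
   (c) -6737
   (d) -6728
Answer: d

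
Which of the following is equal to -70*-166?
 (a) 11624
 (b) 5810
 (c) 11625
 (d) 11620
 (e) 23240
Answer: d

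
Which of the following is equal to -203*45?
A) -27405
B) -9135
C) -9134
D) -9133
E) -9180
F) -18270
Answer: B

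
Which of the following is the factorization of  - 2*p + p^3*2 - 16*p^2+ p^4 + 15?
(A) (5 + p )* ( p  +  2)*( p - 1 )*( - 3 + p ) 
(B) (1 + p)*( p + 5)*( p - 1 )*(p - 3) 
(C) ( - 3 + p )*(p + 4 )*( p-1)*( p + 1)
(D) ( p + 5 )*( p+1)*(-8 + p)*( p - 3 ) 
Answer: B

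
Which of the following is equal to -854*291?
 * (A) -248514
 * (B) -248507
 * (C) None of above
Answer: A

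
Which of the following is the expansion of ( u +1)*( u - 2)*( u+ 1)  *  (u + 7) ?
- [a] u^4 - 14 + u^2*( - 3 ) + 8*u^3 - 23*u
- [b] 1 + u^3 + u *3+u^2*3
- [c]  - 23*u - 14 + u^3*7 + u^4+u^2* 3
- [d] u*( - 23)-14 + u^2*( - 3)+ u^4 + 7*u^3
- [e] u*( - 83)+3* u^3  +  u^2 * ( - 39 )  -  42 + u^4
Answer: d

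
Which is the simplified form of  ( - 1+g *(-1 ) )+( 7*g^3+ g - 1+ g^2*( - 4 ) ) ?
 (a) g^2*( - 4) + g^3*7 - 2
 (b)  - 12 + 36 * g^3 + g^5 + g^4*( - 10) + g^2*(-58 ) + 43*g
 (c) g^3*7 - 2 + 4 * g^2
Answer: a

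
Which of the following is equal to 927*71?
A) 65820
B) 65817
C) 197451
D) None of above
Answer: B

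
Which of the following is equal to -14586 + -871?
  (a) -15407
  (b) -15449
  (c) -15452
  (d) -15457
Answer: d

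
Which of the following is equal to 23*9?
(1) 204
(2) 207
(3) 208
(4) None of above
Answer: 2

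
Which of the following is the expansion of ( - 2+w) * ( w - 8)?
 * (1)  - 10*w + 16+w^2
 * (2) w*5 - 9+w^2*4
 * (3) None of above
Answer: 1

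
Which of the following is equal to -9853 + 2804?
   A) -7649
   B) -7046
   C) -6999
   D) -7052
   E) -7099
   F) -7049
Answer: F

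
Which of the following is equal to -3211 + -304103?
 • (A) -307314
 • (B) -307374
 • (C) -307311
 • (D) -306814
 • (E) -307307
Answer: A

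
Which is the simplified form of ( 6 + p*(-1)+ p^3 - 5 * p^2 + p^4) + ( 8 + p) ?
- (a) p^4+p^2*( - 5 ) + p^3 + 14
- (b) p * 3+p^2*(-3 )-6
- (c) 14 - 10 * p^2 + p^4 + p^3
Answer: a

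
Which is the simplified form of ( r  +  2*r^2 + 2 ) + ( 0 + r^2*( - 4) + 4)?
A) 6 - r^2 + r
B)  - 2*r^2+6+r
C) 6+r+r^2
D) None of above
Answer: B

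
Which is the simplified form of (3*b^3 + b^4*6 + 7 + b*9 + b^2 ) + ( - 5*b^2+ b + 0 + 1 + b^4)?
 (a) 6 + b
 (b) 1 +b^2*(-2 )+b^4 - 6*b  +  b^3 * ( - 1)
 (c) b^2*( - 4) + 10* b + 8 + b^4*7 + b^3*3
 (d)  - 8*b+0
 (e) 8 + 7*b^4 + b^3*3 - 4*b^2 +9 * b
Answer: c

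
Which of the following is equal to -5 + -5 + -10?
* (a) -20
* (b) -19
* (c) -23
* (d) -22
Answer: a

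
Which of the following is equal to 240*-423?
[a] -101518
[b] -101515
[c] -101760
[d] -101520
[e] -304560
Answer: d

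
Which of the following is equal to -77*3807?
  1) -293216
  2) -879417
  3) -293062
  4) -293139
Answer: 4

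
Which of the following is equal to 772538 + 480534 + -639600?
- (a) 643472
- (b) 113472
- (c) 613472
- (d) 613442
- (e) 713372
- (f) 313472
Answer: c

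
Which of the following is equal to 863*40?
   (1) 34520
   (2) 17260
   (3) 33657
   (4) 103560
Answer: 1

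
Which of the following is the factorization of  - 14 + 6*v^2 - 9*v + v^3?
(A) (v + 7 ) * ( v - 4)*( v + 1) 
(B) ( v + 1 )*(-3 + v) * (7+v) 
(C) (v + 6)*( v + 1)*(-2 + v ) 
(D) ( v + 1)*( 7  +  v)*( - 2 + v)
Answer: D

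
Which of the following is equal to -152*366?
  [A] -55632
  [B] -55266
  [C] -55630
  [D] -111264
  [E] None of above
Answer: A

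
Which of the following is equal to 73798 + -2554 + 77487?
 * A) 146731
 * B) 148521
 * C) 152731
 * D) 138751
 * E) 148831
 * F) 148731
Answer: F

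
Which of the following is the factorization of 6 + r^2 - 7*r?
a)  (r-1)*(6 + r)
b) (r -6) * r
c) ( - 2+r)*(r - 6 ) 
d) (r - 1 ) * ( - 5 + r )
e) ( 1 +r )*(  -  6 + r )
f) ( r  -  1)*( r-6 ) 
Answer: f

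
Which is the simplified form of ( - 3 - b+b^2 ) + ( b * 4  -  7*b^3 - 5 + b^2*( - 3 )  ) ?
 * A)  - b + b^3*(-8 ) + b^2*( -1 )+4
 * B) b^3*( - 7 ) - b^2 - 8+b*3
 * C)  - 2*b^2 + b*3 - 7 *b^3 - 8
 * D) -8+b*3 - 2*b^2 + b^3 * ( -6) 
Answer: C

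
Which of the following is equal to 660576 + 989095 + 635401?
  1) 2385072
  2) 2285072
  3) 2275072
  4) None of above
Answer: 2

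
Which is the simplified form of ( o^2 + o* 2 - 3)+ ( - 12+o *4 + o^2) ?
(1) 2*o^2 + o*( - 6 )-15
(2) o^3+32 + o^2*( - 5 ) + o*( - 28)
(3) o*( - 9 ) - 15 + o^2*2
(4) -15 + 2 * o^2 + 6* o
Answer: 4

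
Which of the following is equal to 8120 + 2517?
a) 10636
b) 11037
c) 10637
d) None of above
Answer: c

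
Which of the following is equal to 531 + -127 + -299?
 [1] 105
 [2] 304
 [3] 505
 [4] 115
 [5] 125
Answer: 1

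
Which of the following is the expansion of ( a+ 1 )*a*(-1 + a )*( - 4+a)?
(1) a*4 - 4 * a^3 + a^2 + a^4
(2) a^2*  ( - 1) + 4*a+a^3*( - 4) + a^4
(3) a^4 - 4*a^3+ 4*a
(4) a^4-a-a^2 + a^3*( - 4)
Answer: 2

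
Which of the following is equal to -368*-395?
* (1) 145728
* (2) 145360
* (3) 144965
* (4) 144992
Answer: 2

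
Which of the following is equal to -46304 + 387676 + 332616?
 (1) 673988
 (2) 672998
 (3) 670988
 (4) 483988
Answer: 1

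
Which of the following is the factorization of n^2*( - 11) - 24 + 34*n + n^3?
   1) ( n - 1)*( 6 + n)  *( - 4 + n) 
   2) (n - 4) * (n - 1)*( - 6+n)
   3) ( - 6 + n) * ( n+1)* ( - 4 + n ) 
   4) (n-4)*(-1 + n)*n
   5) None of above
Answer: 2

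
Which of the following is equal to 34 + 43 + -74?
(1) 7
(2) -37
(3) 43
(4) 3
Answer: 4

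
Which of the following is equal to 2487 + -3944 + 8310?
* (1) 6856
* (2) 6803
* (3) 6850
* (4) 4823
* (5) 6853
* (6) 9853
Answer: 5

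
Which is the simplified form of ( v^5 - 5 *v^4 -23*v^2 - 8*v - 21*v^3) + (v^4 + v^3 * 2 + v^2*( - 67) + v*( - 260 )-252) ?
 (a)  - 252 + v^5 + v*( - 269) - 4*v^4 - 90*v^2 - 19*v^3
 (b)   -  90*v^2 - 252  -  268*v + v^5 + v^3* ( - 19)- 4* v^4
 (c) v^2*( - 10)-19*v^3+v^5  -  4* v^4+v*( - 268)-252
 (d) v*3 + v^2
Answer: b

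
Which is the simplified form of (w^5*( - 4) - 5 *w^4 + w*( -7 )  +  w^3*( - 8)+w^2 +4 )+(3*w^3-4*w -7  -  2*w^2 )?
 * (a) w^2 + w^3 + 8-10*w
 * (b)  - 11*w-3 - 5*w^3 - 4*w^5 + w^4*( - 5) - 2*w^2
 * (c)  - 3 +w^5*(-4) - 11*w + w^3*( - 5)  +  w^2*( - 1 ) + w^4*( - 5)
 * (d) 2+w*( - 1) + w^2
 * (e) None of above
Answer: c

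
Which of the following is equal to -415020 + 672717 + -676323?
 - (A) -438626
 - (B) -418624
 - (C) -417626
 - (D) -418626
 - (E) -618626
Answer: D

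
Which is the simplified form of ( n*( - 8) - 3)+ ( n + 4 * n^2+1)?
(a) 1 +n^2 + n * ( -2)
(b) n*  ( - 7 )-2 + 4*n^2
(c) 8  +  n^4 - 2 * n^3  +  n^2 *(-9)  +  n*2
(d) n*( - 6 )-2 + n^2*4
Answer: b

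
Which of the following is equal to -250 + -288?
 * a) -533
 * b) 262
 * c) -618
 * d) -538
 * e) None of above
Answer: d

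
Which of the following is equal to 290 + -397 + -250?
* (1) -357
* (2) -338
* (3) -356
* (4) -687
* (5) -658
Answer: 1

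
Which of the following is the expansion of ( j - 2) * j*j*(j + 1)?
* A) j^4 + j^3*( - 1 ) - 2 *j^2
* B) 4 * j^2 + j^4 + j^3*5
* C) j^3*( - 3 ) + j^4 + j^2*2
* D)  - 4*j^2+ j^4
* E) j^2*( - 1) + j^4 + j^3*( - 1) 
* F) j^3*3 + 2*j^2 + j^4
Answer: A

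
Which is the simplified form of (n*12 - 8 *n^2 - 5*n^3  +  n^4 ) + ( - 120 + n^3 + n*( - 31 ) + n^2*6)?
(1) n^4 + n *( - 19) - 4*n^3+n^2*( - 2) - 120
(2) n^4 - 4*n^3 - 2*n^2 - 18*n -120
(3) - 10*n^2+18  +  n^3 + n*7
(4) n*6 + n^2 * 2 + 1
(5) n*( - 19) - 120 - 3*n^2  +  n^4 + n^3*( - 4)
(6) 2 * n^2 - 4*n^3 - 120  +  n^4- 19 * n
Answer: 1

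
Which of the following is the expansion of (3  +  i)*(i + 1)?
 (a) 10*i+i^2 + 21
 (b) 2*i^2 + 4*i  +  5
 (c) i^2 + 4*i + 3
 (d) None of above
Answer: c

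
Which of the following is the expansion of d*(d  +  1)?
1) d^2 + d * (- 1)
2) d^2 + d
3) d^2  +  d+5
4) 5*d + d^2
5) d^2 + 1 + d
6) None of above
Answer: 2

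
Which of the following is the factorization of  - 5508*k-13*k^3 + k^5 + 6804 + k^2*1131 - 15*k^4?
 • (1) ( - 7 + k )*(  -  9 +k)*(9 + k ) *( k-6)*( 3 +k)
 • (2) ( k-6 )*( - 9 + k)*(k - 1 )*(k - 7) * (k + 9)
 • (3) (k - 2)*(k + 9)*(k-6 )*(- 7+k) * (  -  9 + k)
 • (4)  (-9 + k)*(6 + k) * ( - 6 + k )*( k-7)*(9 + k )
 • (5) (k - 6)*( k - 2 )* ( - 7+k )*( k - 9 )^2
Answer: 3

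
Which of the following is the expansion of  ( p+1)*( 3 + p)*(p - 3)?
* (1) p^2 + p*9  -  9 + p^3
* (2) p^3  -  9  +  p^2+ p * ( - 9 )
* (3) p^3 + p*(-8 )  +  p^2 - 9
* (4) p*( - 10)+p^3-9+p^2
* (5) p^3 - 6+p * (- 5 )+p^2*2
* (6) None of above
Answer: 2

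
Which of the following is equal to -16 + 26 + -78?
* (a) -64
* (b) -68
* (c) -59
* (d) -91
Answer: b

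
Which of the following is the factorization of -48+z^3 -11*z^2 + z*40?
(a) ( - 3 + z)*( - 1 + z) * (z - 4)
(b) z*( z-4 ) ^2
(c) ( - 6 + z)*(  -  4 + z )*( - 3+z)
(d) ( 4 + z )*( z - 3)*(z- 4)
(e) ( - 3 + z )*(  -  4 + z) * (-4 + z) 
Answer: e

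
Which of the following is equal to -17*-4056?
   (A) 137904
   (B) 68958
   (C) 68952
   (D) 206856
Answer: C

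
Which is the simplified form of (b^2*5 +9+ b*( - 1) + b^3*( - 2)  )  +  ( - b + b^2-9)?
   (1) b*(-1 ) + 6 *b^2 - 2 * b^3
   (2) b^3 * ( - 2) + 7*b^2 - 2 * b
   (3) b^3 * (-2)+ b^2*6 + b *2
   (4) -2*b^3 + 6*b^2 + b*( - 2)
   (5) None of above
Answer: 4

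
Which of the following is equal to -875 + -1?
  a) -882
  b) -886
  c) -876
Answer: c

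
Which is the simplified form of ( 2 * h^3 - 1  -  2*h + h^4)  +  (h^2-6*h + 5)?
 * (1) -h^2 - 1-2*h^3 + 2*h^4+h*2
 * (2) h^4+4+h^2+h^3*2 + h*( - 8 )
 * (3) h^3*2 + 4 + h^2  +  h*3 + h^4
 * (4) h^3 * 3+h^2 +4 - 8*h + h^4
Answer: 2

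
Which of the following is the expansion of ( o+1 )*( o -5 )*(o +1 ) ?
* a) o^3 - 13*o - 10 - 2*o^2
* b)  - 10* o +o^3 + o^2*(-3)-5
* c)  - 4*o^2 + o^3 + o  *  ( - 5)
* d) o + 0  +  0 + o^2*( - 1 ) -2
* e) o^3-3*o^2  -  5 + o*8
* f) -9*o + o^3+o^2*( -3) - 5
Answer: f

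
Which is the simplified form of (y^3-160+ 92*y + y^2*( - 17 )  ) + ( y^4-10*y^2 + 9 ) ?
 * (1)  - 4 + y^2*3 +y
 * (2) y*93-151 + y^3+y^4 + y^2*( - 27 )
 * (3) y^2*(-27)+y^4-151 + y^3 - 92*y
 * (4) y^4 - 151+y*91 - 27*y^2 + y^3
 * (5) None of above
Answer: 5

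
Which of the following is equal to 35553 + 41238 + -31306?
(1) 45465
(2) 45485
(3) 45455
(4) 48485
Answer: 2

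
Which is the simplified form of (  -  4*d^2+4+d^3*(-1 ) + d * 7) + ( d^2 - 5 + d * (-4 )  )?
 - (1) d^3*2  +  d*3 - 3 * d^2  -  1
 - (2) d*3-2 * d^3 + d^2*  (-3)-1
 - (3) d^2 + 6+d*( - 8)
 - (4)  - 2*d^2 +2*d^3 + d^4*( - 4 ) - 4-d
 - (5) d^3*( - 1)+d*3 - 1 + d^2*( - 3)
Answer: 5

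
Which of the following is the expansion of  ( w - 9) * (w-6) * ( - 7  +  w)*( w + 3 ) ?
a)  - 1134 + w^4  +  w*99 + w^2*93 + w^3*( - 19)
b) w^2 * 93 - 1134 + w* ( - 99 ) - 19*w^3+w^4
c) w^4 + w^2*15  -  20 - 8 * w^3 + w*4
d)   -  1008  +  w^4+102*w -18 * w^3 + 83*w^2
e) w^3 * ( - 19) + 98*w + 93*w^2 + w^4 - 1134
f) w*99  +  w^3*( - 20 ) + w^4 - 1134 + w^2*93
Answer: a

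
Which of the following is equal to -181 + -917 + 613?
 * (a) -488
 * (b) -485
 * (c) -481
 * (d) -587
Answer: b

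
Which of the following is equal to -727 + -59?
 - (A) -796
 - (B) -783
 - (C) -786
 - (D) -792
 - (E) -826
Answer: C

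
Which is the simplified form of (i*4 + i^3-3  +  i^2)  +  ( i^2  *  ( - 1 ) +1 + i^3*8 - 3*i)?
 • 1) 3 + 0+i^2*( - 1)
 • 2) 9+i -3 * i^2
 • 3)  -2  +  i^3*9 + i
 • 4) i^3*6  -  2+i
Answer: 3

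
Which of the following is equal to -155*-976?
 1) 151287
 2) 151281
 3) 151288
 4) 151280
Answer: 4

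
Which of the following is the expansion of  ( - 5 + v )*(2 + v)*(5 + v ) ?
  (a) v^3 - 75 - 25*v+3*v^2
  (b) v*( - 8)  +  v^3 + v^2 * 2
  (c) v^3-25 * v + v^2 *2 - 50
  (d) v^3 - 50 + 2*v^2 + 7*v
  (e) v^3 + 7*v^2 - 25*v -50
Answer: c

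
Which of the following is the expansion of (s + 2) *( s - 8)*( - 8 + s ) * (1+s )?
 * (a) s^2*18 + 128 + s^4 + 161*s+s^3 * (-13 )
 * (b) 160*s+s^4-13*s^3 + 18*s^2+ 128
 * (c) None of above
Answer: b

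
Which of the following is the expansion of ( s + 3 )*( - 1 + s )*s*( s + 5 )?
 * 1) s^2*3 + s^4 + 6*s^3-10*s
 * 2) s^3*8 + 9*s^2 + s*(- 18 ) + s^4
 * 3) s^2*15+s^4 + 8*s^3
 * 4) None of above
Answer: 4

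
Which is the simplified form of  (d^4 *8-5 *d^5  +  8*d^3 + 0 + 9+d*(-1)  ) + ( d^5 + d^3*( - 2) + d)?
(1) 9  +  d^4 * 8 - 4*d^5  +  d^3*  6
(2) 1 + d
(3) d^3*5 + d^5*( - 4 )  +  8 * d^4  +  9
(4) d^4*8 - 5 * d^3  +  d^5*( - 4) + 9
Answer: 1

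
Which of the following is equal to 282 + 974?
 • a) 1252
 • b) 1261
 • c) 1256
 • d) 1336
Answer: c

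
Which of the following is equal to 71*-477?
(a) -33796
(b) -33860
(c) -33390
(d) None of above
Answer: d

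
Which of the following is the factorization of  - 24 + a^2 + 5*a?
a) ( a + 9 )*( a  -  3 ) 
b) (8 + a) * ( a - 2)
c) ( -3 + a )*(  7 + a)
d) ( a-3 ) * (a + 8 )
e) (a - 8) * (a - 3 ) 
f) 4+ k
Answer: d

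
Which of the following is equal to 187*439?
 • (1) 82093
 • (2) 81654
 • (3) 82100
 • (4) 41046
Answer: 1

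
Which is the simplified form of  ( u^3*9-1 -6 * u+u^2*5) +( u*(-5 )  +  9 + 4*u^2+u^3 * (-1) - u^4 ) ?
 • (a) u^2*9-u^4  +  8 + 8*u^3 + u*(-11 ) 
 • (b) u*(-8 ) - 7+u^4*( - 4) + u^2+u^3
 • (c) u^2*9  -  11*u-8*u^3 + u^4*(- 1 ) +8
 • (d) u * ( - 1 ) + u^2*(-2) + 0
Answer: a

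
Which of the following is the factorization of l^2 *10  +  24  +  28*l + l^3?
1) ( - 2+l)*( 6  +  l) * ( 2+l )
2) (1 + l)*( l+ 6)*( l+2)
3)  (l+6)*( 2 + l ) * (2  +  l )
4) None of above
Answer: 3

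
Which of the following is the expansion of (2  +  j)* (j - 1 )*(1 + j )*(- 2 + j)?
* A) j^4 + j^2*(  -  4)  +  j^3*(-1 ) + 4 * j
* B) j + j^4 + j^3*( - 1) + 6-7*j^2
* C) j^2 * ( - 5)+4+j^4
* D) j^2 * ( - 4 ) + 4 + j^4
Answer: C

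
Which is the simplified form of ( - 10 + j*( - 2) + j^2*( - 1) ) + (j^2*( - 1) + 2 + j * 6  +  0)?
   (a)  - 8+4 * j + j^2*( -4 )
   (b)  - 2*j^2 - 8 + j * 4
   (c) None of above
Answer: b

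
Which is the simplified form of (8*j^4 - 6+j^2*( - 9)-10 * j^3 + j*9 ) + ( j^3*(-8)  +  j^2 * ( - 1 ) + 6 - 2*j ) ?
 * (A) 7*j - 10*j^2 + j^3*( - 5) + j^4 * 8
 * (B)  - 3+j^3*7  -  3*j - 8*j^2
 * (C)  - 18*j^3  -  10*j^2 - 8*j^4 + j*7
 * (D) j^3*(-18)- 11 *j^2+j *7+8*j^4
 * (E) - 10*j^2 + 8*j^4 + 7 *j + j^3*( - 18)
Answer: E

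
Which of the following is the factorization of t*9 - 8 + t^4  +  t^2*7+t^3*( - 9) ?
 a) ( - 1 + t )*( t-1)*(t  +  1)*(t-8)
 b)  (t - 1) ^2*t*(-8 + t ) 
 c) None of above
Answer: a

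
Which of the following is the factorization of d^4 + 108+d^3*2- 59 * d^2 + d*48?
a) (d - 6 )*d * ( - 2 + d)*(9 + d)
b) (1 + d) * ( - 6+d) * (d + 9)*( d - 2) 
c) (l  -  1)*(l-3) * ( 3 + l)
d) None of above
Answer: b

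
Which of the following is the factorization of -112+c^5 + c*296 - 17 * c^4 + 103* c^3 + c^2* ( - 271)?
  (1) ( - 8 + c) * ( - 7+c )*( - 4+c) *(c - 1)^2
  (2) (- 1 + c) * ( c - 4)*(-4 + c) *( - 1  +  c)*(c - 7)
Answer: 2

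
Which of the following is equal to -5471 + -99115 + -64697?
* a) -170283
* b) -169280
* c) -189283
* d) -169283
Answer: d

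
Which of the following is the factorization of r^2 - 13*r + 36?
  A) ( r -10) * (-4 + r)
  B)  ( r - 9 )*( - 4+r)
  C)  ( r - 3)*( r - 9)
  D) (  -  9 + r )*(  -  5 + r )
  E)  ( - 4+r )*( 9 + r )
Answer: B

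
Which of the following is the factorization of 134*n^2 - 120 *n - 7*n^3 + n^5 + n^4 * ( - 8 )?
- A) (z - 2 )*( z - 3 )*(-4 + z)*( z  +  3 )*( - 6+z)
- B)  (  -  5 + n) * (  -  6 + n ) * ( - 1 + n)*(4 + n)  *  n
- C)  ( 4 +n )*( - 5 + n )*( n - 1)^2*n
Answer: B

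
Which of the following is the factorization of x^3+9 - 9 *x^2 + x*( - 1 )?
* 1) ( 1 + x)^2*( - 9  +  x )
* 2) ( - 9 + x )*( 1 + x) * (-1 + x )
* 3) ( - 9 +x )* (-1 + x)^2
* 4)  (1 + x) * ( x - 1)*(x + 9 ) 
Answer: 2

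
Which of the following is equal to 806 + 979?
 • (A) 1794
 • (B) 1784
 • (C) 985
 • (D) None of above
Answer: D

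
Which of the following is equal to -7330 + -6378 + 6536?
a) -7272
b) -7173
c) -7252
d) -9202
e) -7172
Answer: e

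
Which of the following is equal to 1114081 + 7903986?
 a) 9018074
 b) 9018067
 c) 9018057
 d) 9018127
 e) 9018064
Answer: b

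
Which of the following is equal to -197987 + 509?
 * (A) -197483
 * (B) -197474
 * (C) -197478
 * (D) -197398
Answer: C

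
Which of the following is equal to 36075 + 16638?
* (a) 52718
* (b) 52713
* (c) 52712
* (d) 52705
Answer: b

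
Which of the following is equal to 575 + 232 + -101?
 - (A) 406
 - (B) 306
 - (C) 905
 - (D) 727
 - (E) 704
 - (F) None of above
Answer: F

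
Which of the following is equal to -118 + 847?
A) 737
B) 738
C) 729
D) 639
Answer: C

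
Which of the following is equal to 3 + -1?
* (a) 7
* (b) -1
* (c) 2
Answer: c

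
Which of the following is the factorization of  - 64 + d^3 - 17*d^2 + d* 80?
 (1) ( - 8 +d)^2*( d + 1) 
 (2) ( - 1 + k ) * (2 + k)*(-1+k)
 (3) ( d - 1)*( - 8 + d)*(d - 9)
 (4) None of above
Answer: 4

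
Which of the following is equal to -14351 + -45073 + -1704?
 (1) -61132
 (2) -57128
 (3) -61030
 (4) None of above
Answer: 4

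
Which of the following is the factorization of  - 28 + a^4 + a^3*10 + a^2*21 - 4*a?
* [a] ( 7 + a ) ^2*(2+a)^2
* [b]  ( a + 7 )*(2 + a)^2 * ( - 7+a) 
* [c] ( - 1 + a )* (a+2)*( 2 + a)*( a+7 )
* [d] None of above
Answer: c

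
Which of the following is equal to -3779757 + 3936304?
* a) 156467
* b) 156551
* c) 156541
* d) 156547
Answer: d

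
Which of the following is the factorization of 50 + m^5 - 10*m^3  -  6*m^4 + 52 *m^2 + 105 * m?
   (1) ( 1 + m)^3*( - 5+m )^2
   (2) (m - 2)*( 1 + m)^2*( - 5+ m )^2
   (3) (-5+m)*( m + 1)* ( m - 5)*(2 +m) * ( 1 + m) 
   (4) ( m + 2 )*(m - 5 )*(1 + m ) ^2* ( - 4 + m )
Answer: 3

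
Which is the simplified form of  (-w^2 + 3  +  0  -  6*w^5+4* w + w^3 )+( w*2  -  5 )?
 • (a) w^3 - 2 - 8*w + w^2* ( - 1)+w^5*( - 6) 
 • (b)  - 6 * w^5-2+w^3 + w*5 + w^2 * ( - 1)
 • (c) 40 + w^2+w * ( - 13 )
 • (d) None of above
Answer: d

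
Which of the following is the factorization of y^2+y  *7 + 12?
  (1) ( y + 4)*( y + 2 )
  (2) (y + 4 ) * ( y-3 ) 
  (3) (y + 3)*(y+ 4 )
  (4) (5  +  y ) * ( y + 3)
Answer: 3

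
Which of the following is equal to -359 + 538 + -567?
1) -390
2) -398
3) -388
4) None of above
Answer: 3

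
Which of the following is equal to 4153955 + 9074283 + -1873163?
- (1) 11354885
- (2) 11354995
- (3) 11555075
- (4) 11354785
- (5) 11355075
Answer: 5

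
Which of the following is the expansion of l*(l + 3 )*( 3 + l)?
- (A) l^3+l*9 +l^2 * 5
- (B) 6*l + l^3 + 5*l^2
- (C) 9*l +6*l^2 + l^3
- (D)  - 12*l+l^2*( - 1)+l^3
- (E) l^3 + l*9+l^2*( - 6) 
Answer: C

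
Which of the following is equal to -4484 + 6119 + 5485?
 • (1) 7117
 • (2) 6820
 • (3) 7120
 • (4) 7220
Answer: 3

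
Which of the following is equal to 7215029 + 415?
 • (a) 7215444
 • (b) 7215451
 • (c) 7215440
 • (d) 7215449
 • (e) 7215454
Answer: a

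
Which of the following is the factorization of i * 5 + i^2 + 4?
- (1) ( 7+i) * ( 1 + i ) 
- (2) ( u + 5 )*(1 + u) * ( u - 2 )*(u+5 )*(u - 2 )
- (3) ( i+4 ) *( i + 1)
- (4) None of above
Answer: 3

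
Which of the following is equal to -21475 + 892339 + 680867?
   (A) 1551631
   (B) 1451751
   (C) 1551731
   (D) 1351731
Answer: C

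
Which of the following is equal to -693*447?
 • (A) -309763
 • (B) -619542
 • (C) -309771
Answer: C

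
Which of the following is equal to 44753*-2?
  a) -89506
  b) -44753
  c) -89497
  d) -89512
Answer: a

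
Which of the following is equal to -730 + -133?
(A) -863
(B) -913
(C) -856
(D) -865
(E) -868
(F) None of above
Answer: A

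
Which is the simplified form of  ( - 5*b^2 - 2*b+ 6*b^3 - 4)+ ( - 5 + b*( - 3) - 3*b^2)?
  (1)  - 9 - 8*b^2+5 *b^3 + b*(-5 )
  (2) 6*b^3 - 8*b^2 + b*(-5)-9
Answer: 2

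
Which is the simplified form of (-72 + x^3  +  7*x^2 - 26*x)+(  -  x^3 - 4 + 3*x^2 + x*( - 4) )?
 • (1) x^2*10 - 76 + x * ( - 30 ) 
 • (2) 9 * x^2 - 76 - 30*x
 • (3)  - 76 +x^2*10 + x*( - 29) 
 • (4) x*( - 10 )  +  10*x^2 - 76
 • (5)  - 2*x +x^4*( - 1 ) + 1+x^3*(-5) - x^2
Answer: 1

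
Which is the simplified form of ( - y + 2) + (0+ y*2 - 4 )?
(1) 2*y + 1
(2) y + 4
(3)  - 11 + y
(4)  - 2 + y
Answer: 4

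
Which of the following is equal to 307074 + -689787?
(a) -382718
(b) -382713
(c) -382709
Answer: b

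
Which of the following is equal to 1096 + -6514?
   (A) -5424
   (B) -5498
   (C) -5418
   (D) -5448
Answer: C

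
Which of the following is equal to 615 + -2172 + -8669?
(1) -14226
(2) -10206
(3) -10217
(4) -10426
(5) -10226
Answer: 5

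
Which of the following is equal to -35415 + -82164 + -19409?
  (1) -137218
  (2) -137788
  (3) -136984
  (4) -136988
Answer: 4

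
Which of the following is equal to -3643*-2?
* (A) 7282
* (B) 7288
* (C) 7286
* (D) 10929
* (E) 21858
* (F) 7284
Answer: C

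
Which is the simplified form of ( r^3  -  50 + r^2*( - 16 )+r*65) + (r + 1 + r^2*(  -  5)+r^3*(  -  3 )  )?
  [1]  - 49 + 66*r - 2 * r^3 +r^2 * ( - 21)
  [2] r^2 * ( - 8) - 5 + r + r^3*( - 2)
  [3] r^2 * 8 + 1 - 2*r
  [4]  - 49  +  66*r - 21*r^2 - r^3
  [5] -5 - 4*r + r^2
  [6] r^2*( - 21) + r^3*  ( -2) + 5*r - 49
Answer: 1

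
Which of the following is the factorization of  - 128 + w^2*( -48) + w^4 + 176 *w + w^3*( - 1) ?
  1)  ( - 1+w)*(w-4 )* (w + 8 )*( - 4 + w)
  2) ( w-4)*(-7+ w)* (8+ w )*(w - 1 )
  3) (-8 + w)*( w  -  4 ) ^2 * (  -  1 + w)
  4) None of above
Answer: 1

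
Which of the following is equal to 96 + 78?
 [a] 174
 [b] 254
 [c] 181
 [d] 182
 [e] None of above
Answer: a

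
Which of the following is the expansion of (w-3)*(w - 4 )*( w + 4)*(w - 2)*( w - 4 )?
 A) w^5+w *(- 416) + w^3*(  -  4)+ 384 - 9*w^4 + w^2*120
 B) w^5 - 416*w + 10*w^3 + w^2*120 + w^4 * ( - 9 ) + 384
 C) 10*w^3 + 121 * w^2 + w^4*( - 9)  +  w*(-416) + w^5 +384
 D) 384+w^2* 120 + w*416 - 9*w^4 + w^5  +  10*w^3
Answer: B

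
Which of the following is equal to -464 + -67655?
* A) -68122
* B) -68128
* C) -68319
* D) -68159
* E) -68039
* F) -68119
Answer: F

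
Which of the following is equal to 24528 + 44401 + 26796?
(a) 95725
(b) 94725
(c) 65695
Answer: a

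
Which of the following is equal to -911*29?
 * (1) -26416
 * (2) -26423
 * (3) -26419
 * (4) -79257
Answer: 3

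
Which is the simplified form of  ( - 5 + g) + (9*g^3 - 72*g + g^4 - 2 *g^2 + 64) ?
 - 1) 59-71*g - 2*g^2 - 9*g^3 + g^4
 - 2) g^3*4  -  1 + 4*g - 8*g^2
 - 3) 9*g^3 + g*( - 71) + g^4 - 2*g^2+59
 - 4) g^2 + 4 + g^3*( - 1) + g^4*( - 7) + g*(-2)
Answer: 3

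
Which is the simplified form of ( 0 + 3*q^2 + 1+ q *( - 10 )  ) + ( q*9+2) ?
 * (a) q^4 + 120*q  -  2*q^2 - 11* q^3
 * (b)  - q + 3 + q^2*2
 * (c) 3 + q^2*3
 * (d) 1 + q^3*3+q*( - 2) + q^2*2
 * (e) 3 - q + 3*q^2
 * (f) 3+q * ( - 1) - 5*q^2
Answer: e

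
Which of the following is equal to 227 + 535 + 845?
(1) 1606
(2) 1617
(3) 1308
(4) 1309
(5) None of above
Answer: 5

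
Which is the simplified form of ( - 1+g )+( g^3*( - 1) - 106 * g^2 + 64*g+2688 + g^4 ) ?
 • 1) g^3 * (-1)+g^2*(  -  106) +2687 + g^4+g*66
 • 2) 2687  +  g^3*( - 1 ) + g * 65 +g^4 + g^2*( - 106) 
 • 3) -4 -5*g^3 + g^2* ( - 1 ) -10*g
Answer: 2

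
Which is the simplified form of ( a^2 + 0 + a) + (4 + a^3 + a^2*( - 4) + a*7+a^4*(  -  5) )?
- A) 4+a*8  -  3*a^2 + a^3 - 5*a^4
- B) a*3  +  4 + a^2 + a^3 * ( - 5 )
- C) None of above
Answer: A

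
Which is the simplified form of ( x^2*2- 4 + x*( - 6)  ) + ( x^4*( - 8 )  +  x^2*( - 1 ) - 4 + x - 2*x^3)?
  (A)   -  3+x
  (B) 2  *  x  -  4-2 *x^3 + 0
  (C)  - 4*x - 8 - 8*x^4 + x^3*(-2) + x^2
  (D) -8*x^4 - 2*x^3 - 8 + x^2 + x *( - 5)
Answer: D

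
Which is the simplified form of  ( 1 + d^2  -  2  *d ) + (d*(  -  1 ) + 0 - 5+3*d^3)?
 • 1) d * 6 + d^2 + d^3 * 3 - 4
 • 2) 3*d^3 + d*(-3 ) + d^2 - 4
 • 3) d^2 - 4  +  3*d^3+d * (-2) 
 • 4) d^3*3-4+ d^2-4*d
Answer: 2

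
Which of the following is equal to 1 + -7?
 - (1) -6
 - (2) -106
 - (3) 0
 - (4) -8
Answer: 1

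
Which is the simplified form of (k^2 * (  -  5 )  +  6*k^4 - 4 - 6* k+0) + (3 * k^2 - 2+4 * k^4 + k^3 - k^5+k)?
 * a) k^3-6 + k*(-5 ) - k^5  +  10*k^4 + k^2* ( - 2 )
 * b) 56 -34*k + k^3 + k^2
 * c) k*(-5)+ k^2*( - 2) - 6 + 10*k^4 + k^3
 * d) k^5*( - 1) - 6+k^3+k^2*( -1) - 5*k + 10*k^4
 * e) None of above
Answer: a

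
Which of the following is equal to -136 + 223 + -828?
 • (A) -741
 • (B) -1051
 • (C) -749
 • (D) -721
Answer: A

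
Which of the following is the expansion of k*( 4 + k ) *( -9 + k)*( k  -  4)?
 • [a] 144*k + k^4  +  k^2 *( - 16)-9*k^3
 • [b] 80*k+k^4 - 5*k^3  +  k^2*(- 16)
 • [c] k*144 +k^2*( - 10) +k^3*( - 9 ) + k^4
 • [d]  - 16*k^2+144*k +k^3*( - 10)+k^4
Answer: a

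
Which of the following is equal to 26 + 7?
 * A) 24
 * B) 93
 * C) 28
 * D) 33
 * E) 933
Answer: D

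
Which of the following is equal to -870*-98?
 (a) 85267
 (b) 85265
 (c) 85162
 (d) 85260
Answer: d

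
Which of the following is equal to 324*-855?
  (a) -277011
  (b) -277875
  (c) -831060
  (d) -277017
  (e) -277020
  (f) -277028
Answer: e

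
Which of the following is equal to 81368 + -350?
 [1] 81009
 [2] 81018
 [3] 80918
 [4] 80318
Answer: 2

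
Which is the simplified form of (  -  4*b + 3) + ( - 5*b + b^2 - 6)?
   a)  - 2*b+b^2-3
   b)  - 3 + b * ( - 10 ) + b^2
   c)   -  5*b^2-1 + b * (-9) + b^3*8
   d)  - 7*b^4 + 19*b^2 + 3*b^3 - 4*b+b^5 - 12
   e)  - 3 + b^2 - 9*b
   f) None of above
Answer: e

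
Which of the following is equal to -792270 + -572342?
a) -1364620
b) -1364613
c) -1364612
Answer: c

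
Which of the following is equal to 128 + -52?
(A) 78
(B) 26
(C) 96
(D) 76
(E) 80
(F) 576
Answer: D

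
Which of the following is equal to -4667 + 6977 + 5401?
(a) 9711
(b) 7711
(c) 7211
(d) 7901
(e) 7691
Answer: b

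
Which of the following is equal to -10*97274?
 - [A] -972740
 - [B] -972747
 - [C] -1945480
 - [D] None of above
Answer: A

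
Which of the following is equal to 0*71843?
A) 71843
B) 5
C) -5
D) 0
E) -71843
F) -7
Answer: D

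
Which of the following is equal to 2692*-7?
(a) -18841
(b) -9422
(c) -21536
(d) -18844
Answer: d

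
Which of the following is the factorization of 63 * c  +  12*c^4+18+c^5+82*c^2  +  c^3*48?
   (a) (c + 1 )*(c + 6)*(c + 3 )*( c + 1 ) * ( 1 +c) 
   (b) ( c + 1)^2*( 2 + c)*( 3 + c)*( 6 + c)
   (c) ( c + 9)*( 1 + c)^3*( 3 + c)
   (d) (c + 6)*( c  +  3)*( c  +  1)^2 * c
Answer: a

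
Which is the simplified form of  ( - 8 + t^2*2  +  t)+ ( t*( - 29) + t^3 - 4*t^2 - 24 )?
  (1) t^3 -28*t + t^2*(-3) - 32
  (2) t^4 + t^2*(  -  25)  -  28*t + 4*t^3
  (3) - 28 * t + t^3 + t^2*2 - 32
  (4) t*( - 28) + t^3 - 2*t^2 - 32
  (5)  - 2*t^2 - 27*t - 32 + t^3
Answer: 4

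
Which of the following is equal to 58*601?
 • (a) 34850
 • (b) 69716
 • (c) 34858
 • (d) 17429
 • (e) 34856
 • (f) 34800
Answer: c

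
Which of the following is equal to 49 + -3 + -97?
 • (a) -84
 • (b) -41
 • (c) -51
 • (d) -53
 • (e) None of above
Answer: c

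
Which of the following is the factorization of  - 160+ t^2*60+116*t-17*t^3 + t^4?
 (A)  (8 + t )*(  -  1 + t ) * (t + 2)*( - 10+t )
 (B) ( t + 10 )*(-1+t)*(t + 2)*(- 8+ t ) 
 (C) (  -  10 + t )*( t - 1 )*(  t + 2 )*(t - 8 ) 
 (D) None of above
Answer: C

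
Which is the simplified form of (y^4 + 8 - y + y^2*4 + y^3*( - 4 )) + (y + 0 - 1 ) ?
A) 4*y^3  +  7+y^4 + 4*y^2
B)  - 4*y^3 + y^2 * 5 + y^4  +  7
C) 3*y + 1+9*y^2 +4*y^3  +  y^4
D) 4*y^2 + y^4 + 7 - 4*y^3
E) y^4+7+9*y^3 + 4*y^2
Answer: D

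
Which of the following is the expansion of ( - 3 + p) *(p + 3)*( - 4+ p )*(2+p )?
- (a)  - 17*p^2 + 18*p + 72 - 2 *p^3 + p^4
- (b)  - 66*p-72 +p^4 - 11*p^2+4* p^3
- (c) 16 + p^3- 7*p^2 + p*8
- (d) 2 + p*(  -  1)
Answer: a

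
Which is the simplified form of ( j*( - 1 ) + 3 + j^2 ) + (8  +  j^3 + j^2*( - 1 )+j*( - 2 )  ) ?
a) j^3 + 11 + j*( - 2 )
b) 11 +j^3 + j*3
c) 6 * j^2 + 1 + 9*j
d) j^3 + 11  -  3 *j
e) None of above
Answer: d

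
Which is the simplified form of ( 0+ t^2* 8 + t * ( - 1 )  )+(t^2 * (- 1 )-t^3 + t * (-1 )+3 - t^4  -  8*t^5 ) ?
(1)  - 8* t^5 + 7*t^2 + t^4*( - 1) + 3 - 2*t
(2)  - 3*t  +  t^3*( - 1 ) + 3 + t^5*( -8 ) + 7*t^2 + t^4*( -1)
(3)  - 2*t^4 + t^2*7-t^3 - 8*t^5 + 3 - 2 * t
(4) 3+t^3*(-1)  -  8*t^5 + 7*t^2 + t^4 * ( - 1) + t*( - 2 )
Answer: 4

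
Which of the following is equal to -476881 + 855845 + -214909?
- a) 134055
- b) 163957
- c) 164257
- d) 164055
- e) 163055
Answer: d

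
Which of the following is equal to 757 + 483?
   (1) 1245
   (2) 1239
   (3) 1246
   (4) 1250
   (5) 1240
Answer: 5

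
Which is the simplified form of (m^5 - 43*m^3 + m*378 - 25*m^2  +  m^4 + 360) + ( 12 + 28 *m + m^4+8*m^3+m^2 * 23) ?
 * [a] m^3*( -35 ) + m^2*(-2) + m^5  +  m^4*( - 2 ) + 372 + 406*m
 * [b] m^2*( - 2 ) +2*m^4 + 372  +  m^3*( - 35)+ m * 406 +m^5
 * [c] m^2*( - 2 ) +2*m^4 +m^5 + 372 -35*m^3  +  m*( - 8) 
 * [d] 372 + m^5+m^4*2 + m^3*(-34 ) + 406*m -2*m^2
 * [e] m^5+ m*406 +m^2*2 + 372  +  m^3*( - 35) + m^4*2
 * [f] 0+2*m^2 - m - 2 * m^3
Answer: b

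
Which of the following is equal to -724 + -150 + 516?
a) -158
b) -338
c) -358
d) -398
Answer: c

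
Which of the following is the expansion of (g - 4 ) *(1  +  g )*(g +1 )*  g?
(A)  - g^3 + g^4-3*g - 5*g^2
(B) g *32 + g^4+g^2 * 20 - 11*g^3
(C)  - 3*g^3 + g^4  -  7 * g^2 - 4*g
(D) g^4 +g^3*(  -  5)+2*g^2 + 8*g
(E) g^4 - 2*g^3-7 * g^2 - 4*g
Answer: E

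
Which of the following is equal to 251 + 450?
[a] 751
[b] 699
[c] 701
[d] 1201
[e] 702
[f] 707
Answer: c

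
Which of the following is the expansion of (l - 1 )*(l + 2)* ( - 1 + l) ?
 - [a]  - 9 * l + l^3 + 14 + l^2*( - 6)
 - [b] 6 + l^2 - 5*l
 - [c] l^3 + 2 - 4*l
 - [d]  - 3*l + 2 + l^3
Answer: d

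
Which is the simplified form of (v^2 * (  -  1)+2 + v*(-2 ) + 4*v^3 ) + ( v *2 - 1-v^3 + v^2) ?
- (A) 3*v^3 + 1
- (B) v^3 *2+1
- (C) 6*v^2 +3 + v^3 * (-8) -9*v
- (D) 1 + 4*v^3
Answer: A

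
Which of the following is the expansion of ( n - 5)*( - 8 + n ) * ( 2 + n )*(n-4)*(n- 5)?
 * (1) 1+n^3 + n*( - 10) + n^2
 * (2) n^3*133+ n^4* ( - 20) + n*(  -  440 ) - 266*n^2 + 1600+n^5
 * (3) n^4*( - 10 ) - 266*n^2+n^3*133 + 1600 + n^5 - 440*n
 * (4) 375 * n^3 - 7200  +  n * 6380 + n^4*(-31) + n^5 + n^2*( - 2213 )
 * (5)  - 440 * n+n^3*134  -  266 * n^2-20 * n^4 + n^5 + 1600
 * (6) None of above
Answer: 2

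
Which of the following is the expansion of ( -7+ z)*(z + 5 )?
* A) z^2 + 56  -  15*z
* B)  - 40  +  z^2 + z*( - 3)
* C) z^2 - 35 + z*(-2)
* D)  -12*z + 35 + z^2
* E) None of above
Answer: C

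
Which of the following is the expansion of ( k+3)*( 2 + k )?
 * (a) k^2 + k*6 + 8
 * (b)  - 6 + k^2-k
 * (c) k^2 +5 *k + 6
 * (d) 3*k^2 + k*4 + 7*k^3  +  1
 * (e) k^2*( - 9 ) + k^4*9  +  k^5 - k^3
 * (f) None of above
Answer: c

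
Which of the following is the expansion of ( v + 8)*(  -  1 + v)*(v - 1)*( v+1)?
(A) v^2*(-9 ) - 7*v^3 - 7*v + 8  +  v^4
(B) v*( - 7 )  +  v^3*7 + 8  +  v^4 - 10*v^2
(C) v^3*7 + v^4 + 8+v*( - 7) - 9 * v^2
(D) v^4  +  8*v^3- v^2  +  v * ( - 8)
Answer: C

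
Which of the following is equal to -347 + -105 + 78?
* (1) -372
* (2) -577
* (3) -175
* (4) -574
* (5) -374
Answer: 5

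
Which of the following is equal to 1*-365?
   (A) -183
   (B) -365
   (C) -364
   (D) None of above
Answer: B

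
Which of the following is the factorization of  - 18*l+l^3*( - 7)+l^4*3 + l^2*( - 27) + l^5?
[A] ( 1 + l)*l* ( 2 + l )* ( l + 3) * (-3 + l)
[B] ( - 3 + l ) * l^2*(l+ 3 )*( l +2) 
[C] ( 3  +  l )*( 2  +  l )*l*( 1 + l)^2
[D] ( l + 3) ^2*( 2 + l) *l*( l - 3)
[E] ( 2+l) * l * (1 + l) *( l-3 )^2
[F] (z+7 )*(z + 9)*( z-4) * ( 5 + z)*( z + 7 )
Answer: A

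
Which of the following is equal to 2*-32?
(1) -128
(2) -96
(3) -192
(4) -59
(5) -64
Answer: 5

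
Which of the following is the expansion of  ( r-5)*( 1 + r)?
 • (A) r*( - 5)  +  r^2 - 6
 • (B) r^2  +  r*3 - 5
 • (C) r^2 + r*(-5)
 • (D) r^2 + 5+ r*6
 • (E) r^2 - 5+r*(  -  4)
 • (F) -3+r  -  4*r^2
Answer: E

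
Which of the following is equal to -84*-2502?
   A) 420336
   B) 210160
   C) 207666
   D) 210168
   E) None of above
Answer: D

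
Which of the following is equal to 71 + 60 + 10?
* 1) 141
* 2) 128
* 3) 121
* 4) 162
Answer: 1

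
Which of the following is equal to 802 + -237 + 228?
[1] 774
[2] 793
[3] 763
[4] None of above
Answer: 2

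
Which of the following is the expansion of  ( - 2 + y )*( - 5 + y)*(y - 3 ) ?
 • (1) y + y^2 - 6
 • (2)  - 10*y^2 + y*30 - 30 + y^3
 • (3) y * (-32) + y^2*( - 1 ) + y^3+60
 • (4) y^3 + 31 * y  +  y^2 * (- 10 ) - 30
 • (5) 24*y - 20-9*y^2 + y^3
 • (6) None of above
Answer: 4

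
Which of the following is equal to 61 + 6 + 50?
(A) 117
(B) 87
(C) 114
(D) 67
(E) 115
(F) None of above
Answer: A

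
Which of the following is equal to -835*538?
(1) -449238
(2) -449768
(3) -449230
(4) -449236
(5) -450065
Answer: 3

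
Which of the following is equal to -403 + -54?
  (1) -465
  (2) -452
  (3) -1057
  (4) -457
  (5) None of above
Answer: 4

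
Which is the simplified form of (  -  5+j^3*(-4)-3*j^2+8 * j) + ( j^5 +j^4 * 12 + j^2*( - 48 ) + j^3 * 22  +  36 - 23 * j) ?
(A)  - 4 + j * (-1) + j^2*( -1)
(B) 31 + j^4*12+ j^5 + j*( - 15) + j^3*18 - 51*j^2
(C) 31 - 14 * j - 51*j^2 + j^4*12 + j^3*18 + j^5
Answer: B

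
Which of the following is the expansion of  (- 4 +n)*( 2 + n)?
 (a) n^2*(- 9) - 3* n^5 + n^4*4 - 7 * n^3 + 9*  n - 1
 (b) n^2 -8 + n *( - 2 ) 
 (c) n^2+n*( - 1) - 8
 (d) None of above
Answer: b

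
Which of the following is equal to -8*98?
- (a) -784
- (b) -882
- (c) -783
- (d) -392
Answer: a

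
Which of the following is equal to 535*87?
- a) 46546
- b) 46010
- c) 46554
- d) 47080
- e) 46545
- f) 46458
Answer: e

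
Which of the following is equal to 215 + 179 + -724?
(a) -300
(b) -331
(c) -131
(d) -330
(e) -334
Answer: d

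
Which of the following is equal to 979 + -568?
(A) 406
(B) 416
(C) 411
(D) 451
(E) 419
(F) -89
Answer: C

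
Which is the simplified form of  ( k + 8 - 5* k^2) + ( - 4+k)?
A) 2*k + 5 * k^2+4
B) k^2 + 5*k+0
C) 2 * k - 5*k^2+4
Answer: C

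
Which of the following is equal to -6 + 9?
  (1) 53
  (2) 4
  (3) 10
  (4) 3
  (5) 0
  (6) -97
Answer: 4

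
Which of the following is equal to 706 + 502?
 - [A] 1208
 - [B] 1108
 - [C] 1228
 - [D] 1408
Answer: A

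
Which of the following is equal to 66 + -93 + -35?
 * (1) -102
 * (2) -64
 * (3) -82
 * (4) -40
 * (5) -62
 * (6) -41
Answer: 5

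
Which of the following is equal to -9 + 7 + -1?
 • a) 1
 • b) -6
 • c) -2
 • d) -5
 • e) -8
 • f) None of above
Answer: f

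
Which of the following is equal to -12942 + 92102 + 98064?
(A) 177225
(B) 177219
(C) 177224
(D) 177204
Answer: C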